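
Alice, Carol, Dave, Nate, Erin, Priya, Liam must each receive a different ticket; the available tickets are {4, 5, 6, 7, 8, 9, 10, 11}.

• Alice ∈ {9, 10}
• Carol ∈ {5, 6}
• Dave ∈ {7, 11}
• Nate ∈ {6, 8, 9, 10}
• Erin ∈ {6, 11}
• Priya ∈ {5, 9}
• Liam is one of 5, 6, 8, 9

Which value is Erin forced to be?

11

The 7 variables draw from only 7 values {5, 6, 7, 8, 9, 10, 11}, so each is used; only Dave can be 7, hence Dave = 7.
Among the 6 still-open variables, 11 fits only Erin (and all 6 values in {5, 6, 8, 9, 10, 11} must be used), so Erin = 11.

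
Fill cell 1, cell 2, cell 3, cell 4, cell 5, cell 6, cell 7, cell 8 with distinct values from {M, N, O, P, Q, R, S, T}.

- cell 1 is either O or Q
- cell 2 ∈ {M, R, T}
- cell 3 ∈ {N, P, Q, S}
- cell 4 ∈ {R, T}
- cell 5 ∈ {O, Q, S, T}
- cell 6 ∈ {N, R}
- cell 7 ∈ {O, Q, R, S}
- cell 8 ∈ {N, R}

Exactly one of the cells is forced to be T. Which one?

Among the 8 variables, M fits only cell 2 (and all 8 values in {M, N, O, P, Q, R, S, T} must be used), so cell 2 = M.
Among the 7 still-open variables, P fits only cell 3 (and all 7 values in {N, O, P, Q, R, S, T} must be used), so cell 3 = P.
cell 6 and cell 8 share exactly the 2 values {N, R}; by pigeonhole those values go to them, so strike N, R from cell 4, cell 7.
So T goes to cell 4.

cell 4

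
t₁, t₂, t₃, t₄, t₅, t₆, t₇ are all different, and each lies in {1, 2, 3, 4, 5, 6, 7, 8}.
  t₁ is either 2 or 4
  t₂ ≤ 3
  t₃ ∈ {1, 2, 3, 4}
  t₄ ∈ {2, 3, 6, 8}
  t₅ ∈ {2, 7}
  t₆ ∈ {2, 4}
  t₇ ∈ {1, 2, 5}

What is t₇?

t₁ and t₆ share exactly the 2 values {2, 4}; by pigeonhole those values go to them, so strike 2, 4 from t₂, t₃, t₄, t₅, t₇.
t₅ has just one choice, so t₅ = 7.
t₂ and t₃ between them cover only {1, 3} — a naked pair. Remove those values from t₄, t₇.
So t₇ = 5.

5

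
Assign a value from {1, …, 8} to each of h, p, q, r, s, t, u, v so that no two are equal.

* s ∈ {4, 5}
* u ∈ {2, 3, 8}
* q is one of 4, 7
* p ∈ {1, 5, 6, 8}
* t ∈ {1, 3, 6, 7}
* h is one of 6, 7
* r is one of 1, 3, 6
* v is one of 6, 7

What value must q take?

Among the 8 variables, 2 fits only u (and all 8 values in {1, 2, 3, 4, 5, 6, 7, 8} must be used), so u = 2.
The 7 still-open variables draw from only 7 values {1, 3, 4, 5, 6, 7, 8}, so each is used; only p can be 8, hence p = 8.
The 6 still-open variables draw from only 6 values {1, 3, 4, 5, 6, 7}, so each is used; only s can be 5, hence s = 5.
The 5 still-open variables together cover exactly {1, 3, 4, 6, 7} — 5 values for 5 variables — and 4 appears only in q's list, so q = 4.

4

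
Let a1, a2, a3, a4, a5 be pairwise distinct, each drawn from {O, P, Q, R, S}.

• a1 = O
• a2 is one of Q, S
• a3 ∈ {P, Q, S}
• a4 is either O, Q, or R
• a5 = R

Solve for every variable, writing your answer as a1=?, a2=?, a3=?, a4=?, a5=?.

a1=O, a2=S, a3=P, a4=Q, a5=R

a1's domain is down to {O}, so a1 = O. So a4 can't be O.
That leaves a5 = R. So a4 can't be R.
That leaves a4 = Q. Strike Q from a2, a3.
a2 must be S (only option left). So a3 can't be S.
That leaves a3 = P.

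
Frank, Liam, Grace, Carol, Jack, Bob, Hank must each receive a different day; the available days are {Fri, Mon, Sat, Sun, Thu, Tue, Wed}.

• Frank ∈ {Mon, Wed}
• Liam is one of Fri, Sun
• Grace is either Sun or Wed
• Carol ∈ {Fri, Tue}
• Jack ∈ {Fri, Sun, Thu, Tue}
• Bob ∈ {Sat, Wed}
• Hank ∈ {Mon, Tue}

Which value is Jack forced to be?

The 7 variables together cover exactly {Fri, Mon, Sat, Sun, Thu, Tue, Wed} — 7 values for 7 variables — and Sat appears only in Bob's list, so Bob = Sat.
Among the 6 still-open variables, Thu fits only Jack (and all 6 values in {Fri, Mon, Sun, Thu, Tue, Wed} must be used), so Jack = Thu.

Thu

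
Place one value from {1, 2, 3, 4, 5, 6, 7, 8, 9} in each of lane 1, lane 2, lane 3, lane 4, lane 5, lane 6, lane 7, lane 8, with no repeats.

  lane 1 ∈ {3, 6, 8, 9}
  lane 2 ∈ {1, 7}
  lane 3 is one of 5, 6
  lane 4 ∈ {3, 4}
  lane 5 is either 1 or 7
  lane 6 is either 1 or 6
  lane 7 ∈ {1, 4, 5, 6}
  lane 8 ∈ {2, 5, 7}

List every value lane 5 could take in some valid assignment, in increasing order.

lane 2 and lane 5 between them cover only {1, 7} — a naked pair. Remove those values from lane 6, lane 7, lane 8.
lane 6 must be 6 (only option left). Strike 6 from lane 1, lane 3, lane 7.
lane 3 must be 5 (only option left). Strike 5 from lane 7, lane 8.
lane 7 must be 4 (only option left). Remove 4 from lane 4.
That leaves lane 8 = 2.
lane 4 must be 3 (only option left). Remove 3 from lane 1.
No further eliminations apply; lane 5 can still be any of 1, 7.

1, 7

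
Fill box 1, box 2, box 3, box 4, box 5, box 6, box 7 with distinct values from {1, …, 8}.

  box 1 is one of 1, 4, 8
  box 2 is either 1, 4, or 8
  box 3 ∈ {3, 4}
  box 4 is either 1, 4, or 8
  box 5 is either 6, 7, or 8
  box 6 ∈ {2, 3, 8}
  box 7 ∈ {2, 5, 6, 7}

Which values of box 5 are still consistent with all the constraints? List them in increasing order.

box 1, box 2, box 4 share exactly the 3 values {1, 4, 8}; by pigeonhole those values go to them, so strike 1, 4, 8 from box 3, box 5, box 6.
box 3 has just one choice, so box 3 = 3. So box 6 can't be 3.
box 6 must be 2 (only option left). Remove 2 from box 7.
No further eliminations apply; box 5 can still be any of 6, 7.

6, 7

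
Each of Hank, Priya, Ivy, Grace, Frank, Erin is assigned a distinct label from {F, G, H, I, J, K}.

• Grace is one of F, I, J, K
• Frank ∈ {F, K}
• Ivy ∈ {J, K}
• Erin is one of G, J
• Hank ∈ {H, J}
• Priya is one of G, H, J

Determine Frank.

F

Among the 6 variables, I fits only Grace (and all 6 values in {F, G, H, I, J, K} must be used), so Grace = I.
The 5 still-open variables draw from only 5 values {F, G, H, J, K}, so each is used; only Frank can be F, hence Frank = F.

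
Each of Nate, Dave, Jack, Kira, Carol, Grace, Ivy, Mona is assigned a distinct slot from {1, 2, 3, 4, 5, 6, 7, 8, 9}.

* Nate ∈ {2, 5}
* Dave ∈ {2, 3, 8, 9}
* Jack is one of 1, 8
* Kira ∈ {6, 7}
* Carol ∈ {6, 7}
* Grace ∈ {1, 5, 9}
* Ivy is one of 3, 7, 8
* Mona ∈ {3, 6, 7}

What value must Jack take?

Kira and Carol between them cover only {6, 7} — a naked pair. Remove those values from Ivy, Mona.
Mona must be 3 (only option left). So Dave, Ivy can't be 3.
Ivy's domain is down to {8}, so Ivy = 8. Remove 8 from Dave, Jack.
So Jack = 1.

1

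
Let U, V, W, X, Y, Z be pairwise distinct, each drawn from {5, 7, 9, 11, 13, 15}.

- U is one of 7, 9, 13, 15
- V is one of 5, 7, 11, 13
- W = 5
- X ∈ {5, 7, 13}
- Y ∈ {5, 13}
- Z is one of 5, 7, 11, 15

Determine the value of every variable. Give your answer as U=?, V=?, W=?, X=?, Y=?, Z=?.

U=9, V=11, W=5, X=7, Y=13, Z=15

W must be 5 (only option left). Strike 5 from V, X, Y, Z.
Y must be 13 (only option left). Eliminate 13 elsewhere: U, V, X.
That leaves X = 7. Eliminate 7 elsewhere: U, V, Z.
V must be 11 (only option left). Eliminate 11 elsewhere: Z.
Z's domain is down to {15}, so Z = 15. Remove 15 from U.
That leaves U = 9.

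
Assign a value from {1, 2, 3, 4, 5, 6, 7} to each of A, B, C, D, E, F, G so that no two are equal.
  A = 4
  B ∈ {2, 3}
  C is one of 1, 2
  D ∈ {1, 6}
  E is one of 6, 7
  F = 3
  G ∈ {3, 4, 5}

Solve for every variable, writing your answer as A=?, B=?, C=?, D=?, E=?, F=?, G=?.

A=4, B=2, C=1, D=6, E=7, F=3, G=5

A has just one choice, so A = 4. Remove 4 from G.
That leaves F = 3. Eliminate 3 elsewhere: B, G.
G's domain is down to {5}, so G = 5.
B has just one choice, so B = 2. Strike 2 from C.
C has just one choice, so C = 1. So D can't be 1.
D must be 6 (only option left). Remove 6 from E.
E's domain is down to {7}, so E = 7.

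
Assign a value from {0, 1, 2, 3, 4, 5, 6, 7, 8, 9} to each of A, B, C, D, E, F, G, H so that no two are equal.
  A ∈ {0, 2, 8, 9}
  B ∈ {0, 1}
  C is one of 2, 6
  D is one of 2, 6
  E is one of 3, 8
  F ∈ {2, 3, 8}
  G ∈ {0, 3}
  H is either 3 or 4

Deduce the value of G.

The 8 variables draw from only 8 values {0, 1, 2, 3, 4, 6, 8, 9}, so each is used; only B can be 1, hence B = 1.
Among the 7 still-open variables, 4 fits only H (and all 7 values in {0, 2, 3, 4, 6, 8, 9} must be used), so H = 4.
The 6 still-open variables draw from only 6 values {0, 2, 3, 6, 8, 9}, so each is used; only A can be 9, hence A = 9.
The 5 still-open variables together cover exactly {0, 2, 3, 6, 8} — 5 values for 5 variables — and 0 appears only in G's list, so G = 0.

0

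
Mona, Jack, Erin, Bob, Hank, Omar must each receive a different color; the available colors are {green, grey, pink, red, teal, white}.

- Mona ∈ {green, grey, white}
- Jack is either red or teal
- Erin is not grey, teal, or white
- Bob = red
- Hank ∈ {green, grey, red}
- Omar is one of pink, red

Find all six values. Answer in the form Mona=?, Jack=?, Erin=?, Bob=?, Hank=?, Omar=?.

Mona=white, Jack=teal, Erin=green, Bob=red, Hank=grey, Omar=pink

Bob must be red (only option left). So Jack, Erin, Hank, Omar can't be red.
Omar has just one choice, so Omar = pink. Eliminate pink elsewhere: Erin.
Jack's domain is down to {teal}, so Jack = teal.
Erin has just one choice, so Erin = green. Strike green from Mona, Hank.
Hank must be grey (only option left). Remove grey from Mona.
Mona's domain is down to {white}, so Mona = white.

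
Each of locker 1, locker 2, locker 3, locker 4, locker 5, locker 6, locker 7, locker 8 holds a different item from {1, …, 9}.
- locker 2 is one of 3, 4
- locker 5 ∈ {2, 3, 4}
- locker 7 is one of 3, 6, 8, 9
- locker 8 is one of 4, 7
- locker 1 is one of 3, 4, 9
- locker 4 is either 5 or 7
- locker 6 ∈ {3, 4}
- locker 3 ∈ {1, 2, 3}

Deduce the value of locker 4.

5

The 2 variables locker 2 and locker 6 are confined to {3, 4}, which locks those values in; drop them from locker 1, locker 3, locker 5, locker 7, locker 8.
locker 1 has just one choice, so locker 1 = 9. Eliminate 9 elsewhere: locker 7.
locker 5 has just one choice, so locker 5 = 2. So locker 3 can't be 2.
locker 8's domain is down to {7}, so locker 8 = 7. So locker 4 can't be 7.
So locker 4 = 5.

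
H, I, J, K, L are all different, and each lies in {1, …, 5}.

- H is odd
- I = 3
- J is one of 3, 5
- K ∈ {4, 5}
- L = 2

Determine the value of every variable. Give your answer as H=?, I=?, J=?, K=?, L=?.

I's domain is down to {3}, so I = 3. Remove 3 from H, J.
That leaves J = 5. Remove 5 from H, K.
K's domain is down to {4}, so K = 4.
That leaves L = 2.
H must be 1 (only option left).

H=1, I=3, J=5, K=4, L=2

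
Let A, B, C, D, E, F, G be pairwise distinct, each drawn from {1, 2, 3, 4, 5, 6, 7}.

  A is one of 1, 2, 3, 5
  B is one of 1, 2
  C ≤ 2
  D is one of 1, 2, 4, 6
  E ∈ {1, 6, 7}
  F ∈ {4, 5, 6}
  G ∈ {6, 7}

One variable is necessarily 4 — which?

The 7 variables together cover exactly {1, 2, 3, 4, 5, 6, 7} — 7 values for 7 variables — and 3 appears only in A's list, so A = 3.
Among the 6 still-open variables, 5 fits only F (and all 6 values in {1, 2, 4, 5, 6, 7} must be used), so F = 5.
Among the 5 still-open variables, 4 fits only D (and all 5 values in {1, 2, 4, 6, 7} must be used), so D = 4.

D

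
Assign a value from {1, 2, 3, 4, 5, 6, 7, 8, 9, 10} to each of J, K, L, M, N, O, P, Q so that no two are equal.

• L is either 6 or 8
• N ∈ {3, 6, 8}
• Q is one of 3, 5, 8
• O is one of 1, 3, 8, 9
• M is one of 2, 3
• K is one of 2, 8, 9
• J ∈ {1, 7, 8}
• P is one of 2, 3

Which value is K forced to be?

9

The 8 variables draw from only 8 values {1, 2, 3, 5, 6, 7, 8, 9}, so each is used; only Q can be 5, hence Q = 5.
The 7 still-open variables draw from only 7 values {1, 2, 3, 6, 7, 8, 9}, so each is used; only J can be 7, hence J = 7.
The 6 still-open variables draw from only 6 values {1, 2, 3, 6, 8, 9}, so each is used; only O can be 1, hence O = 1.
The 5 still-open variables draw from only 5 values {2, 3, 6, 8, 9}, so each is used; only K can be 9, hence K = 9.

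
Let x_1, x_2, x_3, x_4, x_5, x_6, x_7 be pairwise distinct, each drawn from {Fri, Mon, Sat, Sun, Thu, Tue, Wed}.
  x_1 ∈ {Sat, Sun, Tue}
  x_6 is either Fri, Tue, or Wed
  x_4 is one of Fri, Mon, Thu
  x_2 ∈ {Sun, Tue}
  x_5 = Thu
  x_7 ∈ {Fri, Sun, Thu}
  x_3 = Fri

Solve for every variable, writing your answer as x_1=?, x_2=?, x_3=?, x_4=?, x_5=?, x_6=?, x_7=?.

x_3 has just one choice, so x_3 = Fri. So x_4, x_6, x_7 can't be Fri.
x_5 must be Thu (only option left). Eliminate Thu elsewhere: x_4, x_7.
x_7 must be Sun (only option left). Eliminate Sun elsewhere: x_1, x_2.
x_2 must be Tue (only option left). Remove Tue from x_1, x_6.
x_4 has just one choice, so x_4 = Mon.
That leaves x_6 = Wed.
x_1 has just one choice, so x_1 = Sat.

x_1=Sat, x_2=Tue, x_3=Fri, x_4=Mon, x_5=Thu, x_6=Wed, x_7=Sun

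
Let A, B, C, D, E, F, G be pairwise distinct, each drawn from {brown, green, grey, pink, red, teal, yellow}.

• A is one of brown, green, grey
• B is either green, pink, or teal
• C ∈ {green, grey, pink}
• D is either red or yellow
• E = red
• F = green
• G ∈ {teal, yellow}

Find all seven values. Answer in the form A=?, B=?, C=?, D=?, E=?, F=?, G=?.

E's domain is down to {red}, so E = red. Remove red from D.
That leaves F = green. Eliminate green elsewhere: A, B, C.
D has just one choice, so D = yellow. Remove yellow from G.
G has just one choice, so G = teal. So B can't be teal.
B must be pink (only option left). Eliminate pink elsewhere: C.
C's domain is down to {grey}, so C = grey. So A can't be grey.
A's domain is down to {brown}, so A = brown.

A=brown, B=pink, C=grey, D=yellow, E=red, F=green, G=teal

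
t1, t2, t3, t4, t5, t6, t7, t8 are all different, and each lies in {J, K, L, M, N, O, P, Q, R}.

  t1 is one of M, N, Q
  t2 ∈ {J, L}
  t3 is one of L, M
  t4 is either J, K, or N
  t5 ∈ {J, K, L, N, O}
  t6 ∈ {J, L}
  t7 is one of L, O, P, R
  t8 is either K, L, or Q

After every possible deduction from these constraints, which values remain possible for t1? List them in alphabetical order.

N, Q

t2 and t6 share exactly the 2 values {J, L}; by pigeonhole those values go to them, so strike J, L from t3, t4, t5, t7, t8.
t3's domain is down to {M}, so t3 = M. Remove M from t1.
t1, t4, t8 between them cover only {K, N, Q} — a naked triple. Remove those values from t5.
That leaves t5 = O. Remove O from t7.
No further eliminations apply; t1 can still be any of N, Q.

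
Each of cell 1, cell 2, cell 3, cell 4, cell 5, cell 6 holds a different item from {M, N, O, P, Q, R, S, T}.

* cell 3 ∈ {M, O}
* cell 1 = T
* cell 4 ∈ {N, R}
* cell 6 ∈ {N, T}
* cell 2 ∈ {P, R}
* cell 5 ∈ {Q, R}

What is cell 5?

cell 1 has just one choice, so cell 1 = T. So cell 6 can't be T.
That leaves cell 6 = N. Eliminate N elsewhere: cell 4.
That leaves cell 4 = R. Eliminate R elsewhere: cell 2, cell 5.
So cell 5 = Q.

Q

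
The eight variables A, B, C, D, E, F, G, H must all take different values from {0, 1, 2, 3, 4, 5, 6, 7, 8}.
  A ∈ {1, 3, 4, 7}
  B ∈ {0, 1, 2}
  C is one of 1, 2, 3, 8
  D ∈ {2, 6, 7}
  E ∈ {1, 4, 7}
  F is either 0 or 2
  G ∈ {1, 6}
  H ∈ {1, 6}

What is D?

7

Among the 8 variables, 8 fits only C (and all 8 values in {0, 1, 2, 3, 4, 6, 7, 8} must be used), so C = 8.
Among the 7 still-open variables, 3 fits only A (and all 7 values in {0, 1, 2, 3, 4, 6, 7} must be used), so A = 3.
The 6 still-open variables draw from only 6 values {0, 1, 2, 4, 6, 7}, so each is used; only E can be 4, hence E = 4.
Among the 5 still-open variables, 7 fits only D (and all 5 values in {0, 1, 2, 6, 7} must be used), so D = 7.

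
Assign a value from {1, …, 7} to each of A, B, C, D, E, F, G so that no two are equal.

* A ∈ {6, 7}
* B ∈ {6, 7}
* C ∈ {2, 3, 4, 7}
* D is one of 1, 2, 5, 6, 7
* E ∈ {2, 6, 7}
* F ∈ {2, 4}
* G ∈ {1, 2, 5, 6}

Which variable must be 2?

The 7 variables draw from only 7 values {1, 2, 3, 4, 5, 6, 7}, so each is used; only C can be 3, hence C = 3.
The 6 still-open variables draw from only 6 values {1, 2, 4, 5, 6, 7}, so each is used; only F can be 4, hence F = 4.
A and B share exactly the 2 values {6, 7}; by pigeonhole those values go to them, so strike 6, 7 from D, E, G.

E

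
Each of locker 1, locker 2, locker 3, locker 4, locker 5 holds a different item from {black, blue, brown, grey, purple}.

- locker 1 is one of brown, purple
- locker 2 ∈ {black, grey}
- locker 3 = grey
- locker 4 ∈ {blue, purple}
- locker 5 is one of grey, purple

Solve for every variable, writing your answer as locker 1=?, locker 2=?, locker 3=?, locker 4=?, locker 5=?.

locker 1=brown, locker 2=black, locker 3=grey, locker 4=blue, locker 5=purple

locker 3's domain is down to {grey}, so locker 3 = grey. So locker 2, locker 5 can't be grey.
locker 5's domain is down to {purple}, so locker 5 = purple. Strike purple from locker 1, locker 4.
locker 1's domain is down to {brown}, so locker 1 = brown.
locker 2's domain is down to {black}, so locker 2 = black.
locker 4's domain is down to {blue}, so locker 4 = blue.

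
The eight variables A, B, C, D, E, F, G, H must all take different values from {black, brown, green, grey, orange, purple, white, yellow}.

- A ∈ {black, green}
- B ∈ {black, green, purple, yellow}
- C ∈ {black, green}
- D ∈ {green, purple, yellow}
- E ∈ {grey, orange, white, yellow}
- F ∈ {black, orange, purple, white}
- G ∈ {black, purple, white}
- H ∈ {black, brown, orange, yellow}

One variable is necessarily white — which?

G

The 8 variables draw from only 8 values {black, brown, green, grey, orange, purple, white, yellow}, so each is used; only H can be brown, hence H = brown.
The 7 still-open variables together cover exactly {black, green, grey, orange, purple, white, yellow} — 7 values for 7 variables — and grey appears only in E's list, so E = grey.
The 6 still-open variables draw from only 6 values {black, green, orange, purple, white, yellow}, so each is used; only F can be orange, hence F = orange.
The 5 still-open variables together cover exactly {black, green, purple, white, yellow} — 5 values for 5 variables — and white appears only in G's list, so G = white.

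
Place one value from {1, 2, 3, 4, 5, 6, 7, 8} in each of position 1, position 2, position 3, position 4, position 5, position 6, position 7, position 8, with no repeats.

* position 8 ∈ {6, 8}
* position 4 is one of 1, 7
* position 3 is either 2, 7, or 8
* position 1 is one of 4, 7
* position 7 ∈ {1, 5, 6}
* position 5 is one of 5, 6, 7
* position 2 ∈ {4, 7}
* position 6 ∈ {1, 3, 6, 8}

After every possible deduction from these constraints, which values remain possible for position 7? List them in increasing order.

5, 6

Among the 8 variables, 2 fits only position 3 (and all 8 values in {1, 2, 3, 4, 5, 6, 7, 8} must be used), so position 3 = 2.
The 7 still-open variables together cover exactly {1, 3, 4, 5, 6, 7, 8} — 7 values for 7 variables — and 3 appears only in position 6's list, so position 6 = 3.
Among the 6 still-open variables, 8 fits only position 8 (and all 6 values in {1, 4, 5, 6, 7, 8} must be used), so position 8 = 8.
position 1 and position 2 between them cover only {4, 7} — a naked pair. Remove those values from position 4, position 5.
position 4 must be 1 (only option left). Strike 1 from position 7.
No further eliminations apply; position 7 can still be any of 5, 6.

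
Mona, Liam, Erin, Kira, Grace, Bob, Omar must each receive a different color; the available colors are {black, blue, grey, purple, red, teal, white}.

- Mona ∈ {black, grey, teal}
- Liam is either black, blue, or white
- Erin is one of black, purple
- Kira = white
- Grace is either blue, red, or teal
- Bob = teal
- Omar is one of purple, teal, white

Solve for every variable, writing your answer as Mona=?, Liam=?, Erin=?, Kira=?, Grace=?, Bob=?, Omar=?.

Kira has just one choice, so Kira = white. Remove white from Liam, Omar.
Bob must be teal (only option left). Eliminate teal elsewhere: Mona, Grace, Omar.
Omar must be purple (only option left). So Erin can't be purple.
Erin's domain is down to {black}, so Erin = black. Remove black from Mona, Liam.
Mona has just one choice, so Mona = grey.
That leaves Liam = blue. Remove blue from Grace.
Grace has just one choice, so Grace = red.

Mona=grey, Liam=blue, Erin=black, Kira=white, Grace=red, Bob=teal, Omar=purple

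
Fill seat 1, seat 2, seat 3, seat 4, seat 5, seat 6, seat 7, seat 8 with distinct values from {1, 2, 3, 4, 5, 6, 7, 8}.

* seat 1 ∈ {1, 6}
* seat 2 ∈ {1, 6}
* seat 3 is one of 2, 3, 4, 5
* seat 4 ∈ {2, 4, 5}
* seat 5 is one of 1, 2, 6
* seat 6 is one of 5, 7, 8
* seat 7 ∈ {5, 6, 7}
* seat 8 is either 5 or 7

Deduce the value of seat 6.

The 8 variables together cover exactly {1, 2, 3, 4, 5, 6, 7, 8} — 8 values for 8 variables — and 3 appears only in seat 3's list, so seat 3 = 3.
The 7 still-open variables draw from only 7 values {1, 2, 4, 5, 6, 7, 8}, so each is used; only seat 4 can be 4, hence seat 4 = 4.
The 6 still-open variables together cover exactly {1, 2, 5, 6, 7, 8} — 6 values for 6 variables — and 2 appears only in seat 5's list, so seat 5 = 2.
The 5 still-open variables draw from only 5 values {1, 5, 6, 7, 8}, so each is used; only seat 6 can be 8, hence seat 6 = 8.

8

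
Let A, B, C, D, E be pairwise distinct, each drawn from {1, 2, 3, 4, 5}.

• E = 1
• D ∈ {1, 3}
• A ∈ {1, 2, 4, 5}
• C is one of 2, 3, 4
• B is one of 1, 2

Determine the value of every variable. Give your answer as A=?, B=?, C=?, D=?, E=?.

A=5, B=2, C=4, D=3, E=1

E's domain is down to {1}, so E = 1. Eliminate 1 elsewhere: A, B, D.
That leaves B = 2. So A, C can't be 2.
D must be 3 (only option left). Strike 3 from C.
C has just one choice, so C = 4. So A can't be 4.
A has just one choice, so A = 5.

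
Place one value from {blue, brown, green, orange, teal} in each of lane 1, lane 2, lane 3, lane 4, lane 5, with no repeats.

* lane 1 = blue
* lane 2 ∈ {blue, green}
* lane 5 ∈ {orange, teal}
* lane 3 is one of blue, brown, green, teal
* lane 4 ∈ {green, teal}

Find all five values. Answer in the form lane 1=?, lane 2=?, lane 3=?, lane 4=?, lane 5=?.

lane 1=blue, lane 2=green, lane 3=brown, lane 4=teal, lane 5=orange

lane 1 must be blue (only option left). So lane 2, lane 3 can't be blue.
lane 2's domain is down to {green}, so lane 2 = green. So lane 3, lane 4 can't be green.
That leaves lane 4 = teal. Remove teal from lane 3, lane 5.
lane 5 has just one choice, so lane 5 = orange.
lane 3's domain is down to {brown}, so lane 3 = brown.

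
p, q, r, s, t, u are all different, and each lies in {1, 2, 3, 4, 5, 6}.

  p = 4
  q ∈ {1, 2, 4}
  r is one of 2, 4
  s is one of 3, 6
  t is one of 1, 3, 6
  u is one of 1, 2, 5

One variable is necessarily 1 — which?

q

p has just one choice, so p = 4. Strike 4 from q, r.
That leaves r = 2. Eliminate 2 elsewhere: q, u.
So 1 goes to q.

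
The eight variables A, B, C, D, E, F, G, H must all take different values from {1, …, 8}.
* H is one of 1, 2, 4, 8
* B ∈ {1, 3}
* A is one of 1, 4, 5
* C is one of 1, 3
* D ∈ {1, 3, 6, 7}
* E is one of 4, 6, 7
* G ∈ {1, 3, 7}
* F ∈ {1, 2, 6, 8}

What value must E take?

The 8 variables together cover exactly {1, 2, 3, 4, 5, 6, 7, 8} — 8 values for 8 variables — and 5 appears only in A's list, so A = 5.
The 2 variables B and C are confined to {1, 3}, which locks those values in; drop them from D, F, G, H.
That leaves G = 7. Remove 7 from D, E.
D has just one choice, so D = 6. Strike 6 from E, F.
So E = 4.

4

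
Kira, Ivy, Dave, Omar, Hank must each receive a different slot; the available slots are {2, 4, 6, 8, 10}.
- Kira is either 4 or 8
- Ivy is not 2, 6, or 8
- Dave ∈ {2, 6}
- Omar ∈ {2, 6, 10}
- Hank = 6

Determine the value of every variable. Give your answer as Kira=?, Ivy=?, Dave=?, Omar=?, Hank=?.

Hank's domain is down to {6}, so Hank = 6. Remove 6 from Dave, Omar.
Dave's domain is down to {2}, so Dave = 2. So Omar can't be 2.
Omar's domain is down to {10}, so Omar = 10. Strike 10 from Ivy.
Ivy must be 4 (only option left). So Kira can't be 4.
Kira must be 8 (only option left).

Kira=8, Ivy=4, Dave=2, Omar=10, Hank=6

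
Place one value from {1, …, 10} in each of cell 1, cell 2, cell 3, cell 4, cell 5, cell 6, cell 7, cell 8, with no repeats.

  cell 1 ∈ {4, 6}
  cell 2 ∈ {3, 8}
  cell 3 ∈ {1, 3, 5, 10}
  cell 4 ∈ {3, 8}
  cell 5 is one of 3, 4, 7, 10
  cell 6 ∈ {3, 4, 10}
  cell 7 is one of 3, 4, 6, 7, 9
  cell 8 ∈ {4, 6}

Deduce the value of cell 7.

9

The 2 variables cell 1 and cell 8 are confined to {4, 6}, which locks those values in; drop them from cell 5, cell 6, cell 7.
cell 2 and cell 4 between them cover only {3, 8} — a naked pair. Remove those values from cell 3, cell 5, cell 6, cell 7.
cell 6's domain is down to {10}, so cell 6 = 10. So cell 3, cell 5 can't be 10.
cell 5 has just one choice, so cell 5 = 7. Eliminate 7 elsewhere: cell 7.
So cell 7 = 9.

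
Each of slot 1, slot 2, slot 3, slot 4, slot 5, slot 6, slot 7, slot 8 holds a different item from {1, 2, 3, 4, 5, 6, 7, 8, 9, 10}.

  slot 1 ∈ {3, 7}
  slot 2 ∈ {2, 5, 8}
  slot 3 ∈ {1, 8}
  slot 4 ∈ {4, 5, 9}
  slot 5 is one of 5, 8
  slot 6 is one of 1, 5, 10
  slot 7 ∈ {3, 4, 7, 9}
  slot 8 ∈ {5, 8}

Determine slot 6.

slot 5 and slot 8 between them cover only {5, 8} — a naked pair. Remove those values from slot 2, slot 3, slot 4, slot 6.
That leaves slot 2 = 2.
slot 3 must be 1 (only option left). Remove 1 from slot 6.
So slot 6 = 10.

10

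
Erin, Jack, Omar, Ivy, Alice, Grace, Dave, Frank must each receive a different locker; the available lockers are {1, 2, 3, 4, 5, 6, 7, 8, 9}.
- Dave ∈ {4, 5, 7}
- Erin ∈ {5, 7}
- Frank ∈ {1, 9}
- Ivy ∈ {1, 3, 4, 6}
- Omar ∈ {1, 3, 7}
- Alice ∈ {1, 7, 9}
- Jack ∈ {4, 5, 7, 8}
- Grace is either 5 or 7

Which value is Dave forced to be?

4

The 8 variables draw from only 8 values {1, 3, 4, 5, 6, 7, 8, 9}, so each is used; only Ivy can be 6, hence Ivy = 6.
The 7 still-open variables together cover exactly {1, 3, 4, 5, 7, 8, 9} — 7 values for 7 variables — and 3 appears only in Omar's list, so Omar = 3.
The 6 still-open variables together cover exactly {1, 4, 5, 7, 8, 9} — 6 values for 6 variables — and 8 appears only in Jack's list, so Jack = 8.
The 5 still-open variables together cover exactly {1, 4, 5, 7, 9} — 5 values for 5 variables — and 4 appears only in Dave's list, so Dave = 4.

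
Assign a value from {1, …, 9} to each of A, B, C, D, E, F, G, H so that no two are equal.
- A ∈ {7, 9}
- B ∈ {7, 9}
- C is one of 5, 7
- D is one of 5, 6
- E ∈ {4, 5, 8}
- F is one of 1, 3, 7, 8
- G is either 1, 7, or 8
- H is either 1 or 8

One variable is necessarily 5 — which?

C

The 8 variables together cover exactly {1, 3, 4, 5, 6, 7, 8, 9} — 8 values for 8 variables — and 3 appears only in F's list, so F = 3.
The 7 still-open variables draw from only 7 values {1, 4, 5, 6, 7, 8, 9}, so each is used; only E can be 4, hence E = 4.
The 6 still-open variables draw from only 6 values {1, 5, 6, 7, 8, 9}, so each is used; only D can be 6, hence D = 6.
The 5 still-open variables together cover exactly {1, 5, 7, 8, 9} — 5 values for 5 variables — and 5 appears only in C's list, so C = 5.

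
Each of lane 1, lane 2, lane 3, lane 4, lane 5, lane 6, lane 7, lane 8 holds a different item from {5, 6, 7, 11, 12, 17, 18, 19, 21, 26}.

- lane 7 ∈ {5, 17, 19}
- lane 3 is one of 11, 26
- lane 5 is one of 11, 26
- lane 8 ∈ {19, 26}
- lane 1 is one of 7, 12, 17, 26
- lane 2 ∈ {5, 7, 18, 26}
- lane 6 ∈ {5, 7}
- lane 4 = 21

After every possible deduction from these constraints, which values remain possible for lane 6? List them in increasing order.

5, 7

lane 4's domain is down to {21}, so lane 4 = 21.
lane 3 and lane 5 share exactly the 2 values {11, 26}; by pigeonhole those values go to them, so strike 11, 26 from lane 1, lane 2, lane 8.
lane 8's domain is down to {19}, so lane 8 = 19. Strike 19 from lane 7.
No further eliminations apply; lane 6 can still be any of 5, 7.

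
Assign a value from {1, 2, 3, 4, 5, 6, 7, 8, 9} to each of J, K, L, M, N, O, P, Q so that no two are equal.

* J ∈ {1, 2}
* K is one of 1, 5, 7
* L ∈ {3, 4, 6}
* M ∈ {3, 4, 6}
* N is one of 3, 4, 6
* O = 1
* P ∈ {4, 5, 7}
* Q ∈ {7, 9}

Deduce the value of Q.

9

O must be 1 (only option left). Remove 1 from J, K.
J's domain is down to {2}, so J = 2.
Among the 6 still-open variables, 9 fits only Q (and all 6 values in {3, 4, 5, 6, 7, 9} must be used), so Q = 9.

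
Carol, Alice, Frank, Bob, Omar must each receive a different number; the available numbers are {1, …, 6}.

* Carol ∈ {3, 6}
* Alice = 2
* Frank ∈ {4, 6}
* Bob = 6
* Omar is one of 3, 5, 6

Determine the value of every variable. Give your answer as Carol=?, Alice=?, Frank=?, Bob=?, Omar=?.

Carol=3, Alice=2, Frank=4, Bob=6, Omar=5

Alice's domain is down to {2}, so Alice = 2.
Bob must be 6 (only option left). Eliminate 6 elsewhere: Carol, Frank, Omar.
Carol has just one choice, so Carol = 3. Eliminate 3 elsewhere: Omar.
Frank has just one choice, so Frank = 4.
Omar has just one choice, so Omar = 5.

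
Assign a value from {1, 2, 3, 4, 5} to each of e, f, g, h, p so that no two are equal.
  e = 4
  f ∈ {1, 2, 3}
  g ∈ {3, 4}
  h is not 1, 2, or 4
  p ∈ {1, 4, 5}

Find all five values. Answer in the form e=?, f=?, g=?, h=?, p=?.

e has just one choice, so e = 4. Strike 4 from g, p.
That leaves g = 3. So f, h can't be 3.
h has just one choice, so h = 5. Strike 5 from p.
p has just one choice, so p = 1. So f can't be 1.
That leaves f = 2.

e=4, f=2, g=3, h=5, p=1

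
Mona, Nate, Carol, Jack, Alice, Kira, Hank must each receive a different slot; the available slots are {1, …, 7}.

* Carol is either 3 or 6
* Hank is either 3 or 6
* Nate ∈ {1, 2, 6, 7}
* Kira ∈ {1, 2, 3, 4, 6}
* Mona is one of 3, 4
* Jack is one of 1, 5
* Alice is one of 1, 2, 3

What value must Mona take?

Among the 7 variables, 5 fits only Jack (and all 7 values in {1, 2, 3, 4, 5, 6, 7} must be used), so Jack = 5.
The 6 still-open variables draw from only 6 values {1, 2, 3, 4, 6, 7}, so each is used; only Nate can be 7, hence Nate = 7.
Carol and Hank between them cover only {3, 6} — a naked pair. Remove those values from Mona, Alice, Kira.
So Mona = 4.

4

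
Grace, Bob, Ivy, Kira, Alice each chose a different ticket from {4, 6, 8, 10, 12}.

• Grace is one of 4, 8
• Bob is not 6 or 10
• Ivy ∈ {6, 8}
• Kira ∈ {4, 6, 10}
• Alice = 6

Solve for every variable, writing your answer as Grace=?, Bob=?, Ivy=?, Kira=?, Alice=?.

Grace=4, Bob=12, Ivy=8, Kira=10, Alice=6

Alice has just one choice, so Alice = 6. So Ivy, Kira can't be 6.
Ivy's domain is down to {8}, so Ivy = 8. Remove 8 from Grace, Bob.
Grace's domain is down to {4}, so Grace = 4. Remove 4 from Bob, Kira.
Bob has just one choice, so Bob = 12.
That leaves Kira = 10.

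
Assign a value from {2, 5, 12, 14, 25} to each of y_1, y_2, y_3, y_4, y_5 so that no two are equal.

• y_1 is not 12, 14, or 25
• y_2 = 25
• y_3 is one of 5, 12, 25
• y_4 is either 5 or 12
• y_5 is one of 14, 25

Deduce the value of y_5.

14

y_2 has just one choice, so y_2 = 25. Remove 25 from y_3, y_5.
So y_5 = 14.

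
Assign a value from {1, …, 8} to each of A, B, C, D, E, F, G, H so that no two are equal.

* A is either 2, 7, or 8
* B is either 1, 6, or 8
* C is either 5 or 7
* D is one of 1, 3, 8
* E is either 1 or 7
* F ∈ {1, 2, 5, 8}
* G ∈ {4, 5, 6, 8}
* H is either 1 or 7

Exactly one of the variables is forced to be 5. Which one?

C

The 8 variables together cover exactly {1, 2, 3, 4, 5, 6, 7, 8} — 8 values for 8 variables — and 3 appears only in D's list, so D = 3.
Among the 7 still-open variables, 4 fits only G (and all 7 values in {1, 2, 4, 5, 6, 7, 8} must be used), so G = 4.
Among the 6 still-open variables, 6 fits only B (and all 6 values in {1, 2, 5, 6, 7, 8} must be used), so B = 6.
The 2 variables E and H are confined to {1, 7}, which locks those values in; drop them from A, C, F.
So 5 goes to C.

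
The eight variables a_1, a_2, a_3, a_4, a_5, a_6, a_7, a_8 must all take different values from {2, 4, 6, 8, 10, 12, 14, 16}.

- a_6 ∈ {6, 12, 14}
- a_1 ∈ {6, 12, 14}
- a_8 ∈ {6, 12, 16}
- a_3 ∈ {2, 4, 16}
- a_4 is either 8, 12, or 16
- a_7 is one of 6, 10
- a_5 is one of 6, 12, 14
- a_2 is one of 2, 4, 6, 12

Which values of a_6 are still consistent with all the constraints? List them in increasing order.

6, 12, 14

Among the 8 variables, 8 fits only a_4 (and all 8 values in {2, 4, 6, 8, 10, 12, 14, 16} must be used), so a_4 = 8.
The 7 still-open variables draw from only 7 values {2, 4, 6, 10, 12, 14, 16}, so each is used; only a_7 can be 10, hence a_7 = 10.
The 3 variables a_1, a_5, a_6 are confined to {6, 12, 14}, which locks those values in; drop them from a_2, a_8.
That leaves a_8 = 16. Remove 16 from a_3.
No further eliminations apply; a_6 can still be any of 6, 12, 14.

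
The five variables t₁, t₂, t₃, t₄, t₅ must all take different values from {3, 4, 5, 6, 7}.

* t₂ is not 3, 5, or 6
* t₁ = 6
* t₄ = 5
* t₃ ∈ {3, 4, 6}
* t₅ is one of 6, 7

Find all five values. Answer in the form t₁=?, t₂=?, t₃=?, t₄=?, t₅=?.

t₁'s domain is down to {6}, so t₁ = 6. Strike 6 from t₃, t₅.
t₄ has just one choice, so t₄ = 5.
That leaves t₅ = 7. Eliminate 7 elsewhere: t₂.
That leaves t₂ = 4. Strike 4 from t₃.
That leaves t₃ = 3.

t₁=6, t₂=4, t₃=3, t₄=5, t₅=7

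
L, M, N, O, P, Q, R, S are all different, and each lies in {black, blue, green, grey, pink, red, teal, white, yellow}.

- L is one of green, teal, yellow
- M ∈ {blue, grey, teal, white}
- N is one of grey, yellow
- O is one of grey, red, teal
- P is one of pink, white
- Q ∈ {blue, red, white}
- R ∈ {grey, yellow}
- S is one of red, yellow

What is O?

teal

The 8 variables draw from only 8 values {blue, green, grey, pink, red, teal, white, yellow}, so each is used; only L can be green, hence L = green.
Among the 7 still-open variables, pink fits only P (and all 7 values in {blue, grey, pink, red, teal, white, yellow} must be used), so P = pink.
The 2 variables N and R are confined to {grey, yellow}, which locks those values in; drop them from M, O, S.
S has just one choice, so S = red. Strike red from O, Q.
So O = teal.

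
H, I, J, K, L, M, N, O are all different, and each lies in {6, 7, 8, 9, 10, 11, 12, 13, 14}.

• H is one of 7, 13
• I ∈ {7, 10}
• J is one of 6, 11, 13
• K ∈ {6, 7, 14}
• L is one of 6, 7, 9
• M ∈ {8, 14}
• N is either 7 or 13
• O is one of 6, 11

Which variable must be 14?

K

The 8 variables together cover exactly {6, 7, 8, 9, 10, 11, 13, 14} — 8 values for 8 variables — and 8 appears only in M's list, so M = 8.
Among the 7 still-open variables, 9 fits only L (and all 7 values in {6, 7, 9, 10, 11, 13, 14} must be used), so L = 9.
The 6 still-open variables together cover exactly {6, 7, 10, 11, 13, 14} — 6 values for 6 variables — and 10 appears only in I's list, so I = 10.
The 5 still-open variables draw from only 5 values {6, 7, 11, 13, 14}, so each is used; only K can be 14, hence K = 14.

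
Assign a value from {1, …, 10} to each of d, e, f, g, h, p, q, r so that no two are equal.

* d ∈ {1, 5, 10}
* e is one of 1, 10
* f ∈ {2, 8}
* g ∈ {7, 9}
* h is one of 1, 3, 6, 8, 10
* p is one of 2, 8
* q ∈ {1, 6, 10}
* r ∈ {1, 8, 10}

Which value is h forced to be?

3

f and p between them cover only {2, 8} — a naked pair. Remove those values from h, r.
The 2 variables e and r are confined to {1, 10}, which locks those values in; drop them from d, h, q.
d must be 5 (only option left).
That leaves q = 6. Eliminate 6 elsewhere: h.
So h = 3.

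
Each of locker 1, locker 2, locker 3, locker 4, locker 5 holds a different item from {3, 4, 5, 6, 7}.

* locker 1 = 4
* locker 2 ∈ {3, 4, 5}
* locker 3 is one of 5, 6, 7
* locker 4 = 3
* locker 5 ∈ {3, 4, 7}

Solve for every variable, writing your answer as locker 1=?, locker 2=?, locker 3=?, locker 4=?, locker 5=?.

locker 1=4, locker 2=5, locker 3=6, locker 4=3, locker 5=7

locker 1 has just one choice, so locker 1 = 4. Eliminate 4 elsewhere: locker 2, locker 5.
locker 4's domain is down to {3}, so locker 4 = 3. So locker 2, locker 5 can't be 3.
That leaves locker 5 = 7. Eliminate 7 elsewhere: locker 3.
locker 2 has just one choice, so locker 2 = 5. So locker 3 can't be 5.
locker 3 must be 6 (only option left).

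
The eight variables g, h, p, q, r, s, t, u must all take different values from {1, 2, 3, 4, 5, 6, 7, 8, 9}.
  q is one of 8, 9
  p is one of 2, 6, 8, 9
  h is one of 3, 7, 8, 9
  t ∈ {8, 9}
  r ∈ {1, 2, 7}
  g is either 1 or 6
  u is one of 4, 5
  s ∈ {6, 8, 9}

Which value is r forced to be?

q and t between them cover only {8, 9} — a naked pair. Remove those values from h, p, s.
That leaves s = 6. So g, p can't be 6.
g has just one choice, so g = 1. Eliminate 1 elsewhere: r.
p must be 2 (only option left). Remove 2 from r.
So r = 7.

7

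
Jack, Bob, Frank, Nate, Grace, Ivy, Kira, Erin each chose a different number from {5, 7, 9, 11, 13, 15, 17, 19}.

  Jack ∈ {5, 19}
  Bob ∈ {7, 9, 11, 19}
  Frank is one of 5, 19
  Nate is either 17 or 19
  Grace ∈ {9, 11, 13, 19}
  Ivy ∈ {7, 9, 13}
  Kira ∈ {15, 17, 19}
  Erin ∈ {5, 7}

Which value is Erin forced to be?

7

The 8 variables together cover exactly {5, 7, 9, 11, 13, 15, 17, 19} — 8 values for 8 variables — and 15 appears only in Kira's list, so Kira = 15.
The 7 still-open variables together cover exactly {5, 7, 9, 11, 13, 17, 19} — 7 values for 7 variables — and 17 appears only in Nate's list, so Nate = 17.
The 2 variables Jack and Frank are confined to {5, 19}, which locks those values in; drop them from Bob, Grace, Erin.
So Erin = 7.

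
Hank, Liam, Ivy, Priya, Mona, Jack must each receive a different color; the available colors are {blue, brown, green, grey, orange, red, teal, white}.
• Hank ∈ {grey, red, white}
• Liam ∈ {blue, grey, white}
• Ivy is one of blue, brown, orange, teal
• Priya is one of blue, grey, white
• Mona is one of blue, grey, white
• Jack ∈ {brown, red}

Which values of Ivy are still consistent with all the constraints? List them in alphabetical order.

orange, teal

Liam, Priya, Mona share exactly the 3 values {blue, grey, white}; by pigeonhole those values go to them, so strike blue, grey, white from Hank, Ivy.
Hank has just one choice, so Hank = red. Remove red from Jack.
That leaves Jack = brown. Remove brown from Ivy.
No further eliminations apply; Ivy can still be any of orange, teal.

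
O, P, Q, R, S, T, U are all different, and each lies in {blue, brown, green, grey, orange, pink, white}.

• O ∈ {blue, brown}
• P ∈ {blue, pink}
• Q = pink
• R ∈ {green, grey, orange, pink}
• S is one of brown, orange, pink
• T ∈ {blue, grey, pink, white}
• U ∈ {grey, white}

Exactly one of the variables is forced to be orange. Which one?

S

Q must be pink (only option left). Eliminate pink elsewhere: P, R, S, T.
P's domain is down to {blue}, so P = blue. Remove blue from O, T.
O must be brown (only option left). Strike brown from S.
So orange goes to S.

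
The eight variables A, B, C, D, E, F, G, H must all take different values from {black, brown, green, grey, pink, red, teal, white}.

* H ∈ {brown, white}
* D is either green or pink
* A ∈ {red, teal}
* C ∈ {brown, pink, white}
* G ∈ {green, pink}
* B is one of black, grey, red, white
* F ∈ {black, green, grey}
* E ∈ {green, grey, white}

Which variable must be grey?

The 8 variables together cover exactly {black, brown, green, grey, pink, red, teal, white} — 8 values for 8 variables — and teal appears only in A's list, so A = teal.
The 7 still-open variables draw from only 7 values {black, brown, green, grey, pink, red, white}, so each is used; only B can be red, hence B = red.
Among the 6 still-open variables, black fits only F (and all 6 values in {black, brown, green, grey, pink, white} must be used), so F = black.
Among the 5 still-open variables, grey fits only E (and all 5 values in {brown, green, grey, pink, white} must be used), so E = grey.

E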